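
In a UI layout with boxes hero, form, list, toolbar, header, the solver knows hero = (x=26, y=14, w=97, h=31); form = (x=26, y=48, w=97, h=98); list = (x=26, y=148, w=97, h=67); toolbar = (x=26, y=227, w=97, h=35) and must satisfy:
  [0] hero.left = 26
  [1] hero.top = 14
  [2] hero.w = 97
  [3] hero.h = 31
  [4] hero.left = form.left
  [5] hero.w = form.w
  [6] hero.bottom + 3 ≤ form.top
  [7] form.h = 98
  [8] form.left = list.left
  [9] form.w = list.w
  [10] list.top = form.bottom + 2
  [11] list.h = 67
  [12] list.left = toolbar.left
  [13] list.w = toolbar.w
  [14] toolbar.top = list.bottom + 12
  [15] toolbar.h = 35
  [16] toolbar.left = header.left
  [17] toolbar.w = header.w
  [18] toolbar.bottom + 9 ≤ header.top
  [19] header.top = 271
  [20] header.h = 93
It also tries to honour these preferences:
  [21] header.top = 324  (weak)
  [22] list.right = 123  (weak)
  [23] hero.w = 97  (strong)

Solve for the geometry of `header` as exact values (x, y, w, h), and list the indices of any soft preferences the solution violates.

header = (x=26, y=271, w=97, h=93)
violated soft preferences: 21

1. header.x = 26  [toolbar.left = header.left]
2. header.w = 97  [toolbar.w = header.w]
3. header.y = 271  [header.top = 271]
4. header.h = 93  [header.h = 93]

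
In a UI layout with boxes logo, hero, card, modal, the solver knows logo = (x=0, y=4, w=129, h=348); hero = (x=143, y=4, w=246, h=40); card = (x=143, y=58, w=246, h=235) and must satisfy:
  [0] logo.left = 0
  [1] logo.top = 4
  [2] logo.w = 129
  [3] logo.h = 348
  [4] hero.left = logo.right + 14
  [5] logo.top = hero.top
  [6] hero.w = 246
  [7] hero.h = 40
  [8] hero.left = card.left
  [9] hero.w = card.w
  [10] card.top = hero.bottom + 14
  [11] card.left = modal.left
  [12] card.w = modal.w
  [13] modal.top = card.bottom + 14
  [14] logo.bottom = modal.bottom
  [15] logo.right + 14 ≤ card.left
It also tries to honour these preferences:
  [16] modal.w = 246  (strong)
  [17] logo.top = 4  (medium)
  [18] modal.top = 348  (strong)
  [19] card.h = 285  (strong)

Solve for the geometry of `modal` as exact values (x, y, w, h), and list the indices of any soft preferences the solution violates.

1. modal.x = 143  [card.left = modal.left]
2. modal.w = 246  [card.w = modal.w]
3. modal.y = 307  [modal.top = card.bottom + 14]
4. modal.h = 45  [logo.bottom = modal.bottom]

modal = (x=143, y=307, w=246, h=45)
violated soft preferences: 18, 19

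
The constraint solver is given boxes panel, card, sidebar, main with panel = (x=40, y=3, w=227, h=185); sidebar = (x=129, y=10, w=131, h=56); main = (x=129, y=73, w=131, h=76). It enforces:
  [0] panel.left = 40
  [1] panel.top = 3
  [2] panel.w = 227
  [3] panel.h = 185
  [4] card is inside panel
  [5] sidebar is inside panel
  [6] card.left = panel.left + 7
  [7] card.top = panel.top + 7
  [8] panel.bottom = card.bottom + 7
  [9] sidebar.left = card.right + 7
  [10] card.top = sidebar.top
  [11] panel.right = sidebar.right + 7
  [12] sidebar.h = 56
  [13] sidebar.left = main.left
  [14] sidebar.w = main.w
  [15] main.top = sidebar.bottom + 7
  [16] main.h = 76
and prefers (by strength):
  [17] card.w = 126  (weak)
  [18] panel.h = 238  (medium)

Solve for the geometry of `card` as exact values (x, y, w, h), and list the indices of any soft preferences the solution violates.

1. card.x = 47  [card.left = panel.left + 7]
2. card.y = 10  [card.top = panel.top + 7]
3. card.h = 171  [panel.bottom = card.bottom + 7]
4. card.w = 75  [sidebar.left = card.right + 7]

card = (x=47, y=10, w=75, h=171)
violated soft preferences: 17, 18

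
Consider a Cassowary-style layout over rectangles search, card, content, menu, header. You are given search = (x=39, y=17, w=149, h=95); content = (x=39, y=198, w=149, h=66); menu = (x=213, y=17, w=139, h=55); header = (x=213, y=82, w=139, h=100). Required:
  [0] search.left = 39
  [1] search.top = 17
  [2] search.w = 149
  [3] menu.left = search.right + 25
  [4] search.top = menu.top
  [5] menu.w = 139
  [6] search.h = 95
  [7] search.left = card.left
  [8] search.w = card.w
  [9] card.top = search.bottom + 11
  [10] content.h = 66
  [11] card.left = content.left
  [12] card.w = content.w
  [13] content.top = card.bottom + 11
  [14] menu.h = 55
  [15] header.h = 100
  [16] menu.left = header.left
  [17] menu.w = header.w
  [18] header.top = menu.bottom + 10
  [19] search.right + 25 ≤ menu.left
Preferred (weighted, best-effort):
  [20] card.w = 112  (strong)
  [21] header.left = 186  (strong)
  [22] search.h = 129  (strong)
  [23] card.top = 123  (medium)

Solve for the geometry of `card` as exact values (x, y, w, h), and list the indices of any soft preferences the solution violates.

1. card.x = 39  [search.left = card.left]
2. card.w = 149  [search.w = card.w]
3. card.y = 123  [card.top = search.bottom + 11]
4. card.h = 64  [content.top = card.bottom + 11]

card = (x=39, y=123, w=149, h=64)
violated soft preferences: 20, 21, 22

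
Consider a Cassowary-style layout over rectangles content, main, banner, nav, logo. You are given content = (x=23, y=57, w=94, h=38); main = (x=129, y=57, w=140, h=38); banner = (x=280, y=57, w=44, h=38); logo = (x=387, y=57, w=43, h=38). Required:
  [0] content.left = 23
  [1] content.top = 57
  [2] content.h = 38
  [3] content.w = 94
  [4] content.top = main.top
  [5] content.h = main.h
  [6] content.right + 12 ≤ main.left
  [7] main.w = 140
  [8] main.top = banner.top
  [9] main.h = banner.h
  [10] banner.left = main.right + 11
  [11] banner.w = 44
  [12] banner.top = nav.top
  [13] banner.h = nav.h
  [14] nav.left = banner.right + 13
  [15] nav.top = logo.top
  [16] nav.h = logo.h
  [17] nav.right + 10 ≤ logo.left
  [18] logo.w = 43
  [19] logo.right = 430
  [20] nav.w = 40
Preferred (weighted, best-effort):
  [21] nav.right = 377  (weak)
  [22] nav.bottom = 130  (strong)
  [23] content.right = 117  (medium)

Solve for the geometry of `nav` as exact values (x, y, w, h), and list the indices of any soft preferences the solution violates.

nav = (x=337, y=57, w=40, h=38)
violated soft preferences: 22

1. nav.y = 57  [banner.top = nav.top]
2. nav.h = 38  [banner.h = nav.h]
3. nav.x = 337  [nav.left = banner.right + 13]
4. nav.w = 40  [nav.w = 40]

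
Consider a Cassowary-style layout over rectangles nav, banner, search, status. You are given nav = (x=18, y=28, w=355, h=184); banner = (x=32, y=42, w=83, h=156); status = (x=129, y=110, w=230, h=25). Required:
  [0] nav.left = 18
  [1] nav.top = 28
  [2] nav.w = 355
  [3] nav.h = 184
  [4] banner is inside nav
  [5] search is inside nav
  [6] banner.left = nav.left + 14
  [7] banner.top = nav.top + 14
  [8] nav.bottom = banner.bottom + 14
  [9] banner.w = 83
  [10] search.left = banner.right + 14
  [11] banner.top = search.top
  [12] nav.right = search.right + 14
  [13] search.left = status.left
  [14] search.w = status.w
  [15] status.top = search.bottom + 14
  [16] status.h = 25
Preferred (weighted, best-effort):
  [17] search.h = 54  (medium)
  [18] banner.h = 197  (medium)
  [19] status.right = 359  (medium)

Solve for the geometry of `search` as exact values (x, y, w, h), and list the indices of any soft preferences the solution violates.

search = (x=129, y=42, w=230, h=54)
violated soft preferences: 18

1. search.x = 129  [search.left = banner.right + 14]
2. search.y = 42  [banner.top = search.top]
3. search.w = 230  [nav.right = search.right + 14]
4. search.h = 54  [status.top = search.bottom + 14]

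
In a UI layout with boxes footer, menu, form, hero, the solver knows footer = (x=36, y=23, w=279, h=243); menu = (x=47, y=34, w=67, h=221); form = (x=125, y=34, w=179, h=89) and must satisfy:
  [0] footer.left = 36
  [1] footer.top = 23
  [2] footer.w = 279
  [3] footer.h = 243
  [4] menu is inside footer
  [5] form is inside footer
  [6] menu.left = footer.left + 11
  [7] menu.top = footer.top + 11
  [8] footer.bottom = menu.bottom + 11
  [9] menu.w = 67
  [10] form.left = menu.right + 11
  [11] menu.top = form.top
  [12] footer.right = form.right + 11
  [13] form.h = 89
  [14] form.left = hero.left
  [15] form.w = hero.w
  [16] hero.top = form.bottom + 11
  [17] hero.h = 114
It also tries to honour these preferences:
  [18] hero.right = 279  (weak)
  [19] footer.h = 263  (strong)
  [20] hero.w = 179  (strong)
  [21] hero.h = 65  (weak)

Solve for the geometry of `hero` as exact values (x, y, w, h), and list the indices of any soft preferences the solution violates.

1. hero.x = 125  [form.left = hero.left]
2. hero.w = 179  [form.w = hero.w]
3. hero.y = 134  [hero.top = form.bottom + 11]
4. hero.h = 114  [hero.h = 114]

hero = (x=125, y=134, w=179, h=114)
violated soft preferences: 18, 19, 21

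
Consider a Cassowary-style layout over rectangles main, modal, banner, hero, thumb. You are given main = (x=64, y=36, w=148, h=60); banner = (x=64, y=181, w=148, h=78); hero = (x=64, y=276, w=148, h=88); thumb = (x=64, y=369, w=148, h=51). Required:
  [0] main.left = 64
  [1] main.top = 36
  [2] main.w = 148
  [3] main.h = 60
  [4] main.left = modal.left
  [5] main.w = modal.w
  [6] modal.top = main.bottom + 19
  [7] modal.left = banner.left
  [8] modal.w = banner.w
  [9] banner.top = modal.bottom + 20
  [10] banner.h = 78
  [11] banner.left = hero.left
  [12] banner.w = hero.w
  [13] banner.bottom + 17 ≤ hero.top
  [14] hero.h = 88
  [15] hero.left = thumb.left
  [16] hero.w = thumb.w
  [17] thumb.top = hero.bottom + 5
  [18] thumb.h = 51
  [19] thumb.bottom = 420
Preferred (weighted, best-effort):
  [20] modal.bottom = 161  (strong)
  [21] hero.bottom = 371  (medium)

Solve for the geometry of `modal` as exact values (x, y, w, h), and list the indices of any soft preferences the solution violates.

modal = (x=64, y=115, w=148, h=46)
violated soft preferences: 21

1. modal.x = 64  [main.left = modal.left]
2. modal.w = 148  [main.w = modal.w]
3. modal.y = 115  [modal.top = main.bottom + 19]
4. modal.h = 46  [banner.top = modal.bottom + 20]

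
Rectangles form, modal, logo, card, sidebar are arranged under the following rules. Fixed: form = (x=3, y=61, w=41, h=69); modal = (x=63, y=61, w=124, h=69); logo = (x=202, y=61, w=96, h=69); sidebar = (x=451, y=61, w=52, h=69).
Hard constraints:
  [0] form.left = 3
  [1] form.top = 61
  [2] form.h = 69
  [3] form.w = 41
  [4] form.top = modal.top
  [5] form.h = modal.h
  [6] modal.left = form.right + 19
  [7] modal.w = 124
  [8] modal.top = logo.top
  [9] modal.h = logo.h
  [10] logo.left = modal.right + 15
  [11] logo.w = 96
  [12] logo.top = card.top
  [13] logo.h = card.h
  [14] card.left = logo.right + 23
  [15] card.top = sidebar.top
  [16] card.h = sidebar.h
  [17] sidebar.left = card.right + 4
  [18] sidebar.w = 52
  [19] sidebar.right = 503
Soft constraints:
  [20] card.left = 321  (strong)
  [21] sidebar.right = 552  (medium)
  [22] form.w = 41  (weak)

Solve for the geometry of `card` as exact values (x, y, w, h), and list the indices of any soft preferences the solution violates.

card = (x=321, y=61, w=126, h=69)
violated soft preferences: 21

1. card.y = 61  [logo.top = card.top]
2. card.h = 69  [logo.h = card.h]
3. card.x = 321  [card.left = logo.right + 23]
4. card.w = 126  [sidebar.left = card.right + 4]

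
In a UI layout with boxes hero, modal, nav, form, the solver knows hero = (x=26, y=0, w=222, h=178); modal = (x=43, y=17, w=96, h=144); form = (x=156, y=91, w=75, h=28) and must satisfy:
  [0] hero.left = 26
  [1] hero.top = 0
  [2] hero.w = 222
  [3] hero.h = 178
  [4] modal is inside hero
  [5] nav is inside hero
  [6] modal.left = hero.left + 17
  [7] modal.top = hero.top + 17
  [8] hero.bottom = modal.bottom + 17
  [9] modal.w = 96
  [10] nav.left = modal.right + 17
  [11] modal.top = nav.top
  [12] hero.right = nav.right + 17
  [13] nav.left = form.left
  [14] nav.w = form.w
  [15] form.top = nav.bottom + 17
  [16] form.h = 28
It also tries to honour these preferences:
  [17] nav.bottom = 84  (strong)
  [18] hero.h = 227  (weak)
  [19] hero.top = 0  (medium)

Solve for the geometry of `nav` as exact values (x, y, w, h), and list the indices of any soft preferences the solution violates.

nav = (x=156, y=17, w=75, h=57)
violated soft preferences: 17, 18

1. nav.x = 156  [nav.left = modal.right + 17]
2. nav.y = 17  [modal.top = nav.top]
3. nav.w = 75  [hero.right = nav.right + 17]
4. nav.h = 57  [form.top = nav.bottom + 17]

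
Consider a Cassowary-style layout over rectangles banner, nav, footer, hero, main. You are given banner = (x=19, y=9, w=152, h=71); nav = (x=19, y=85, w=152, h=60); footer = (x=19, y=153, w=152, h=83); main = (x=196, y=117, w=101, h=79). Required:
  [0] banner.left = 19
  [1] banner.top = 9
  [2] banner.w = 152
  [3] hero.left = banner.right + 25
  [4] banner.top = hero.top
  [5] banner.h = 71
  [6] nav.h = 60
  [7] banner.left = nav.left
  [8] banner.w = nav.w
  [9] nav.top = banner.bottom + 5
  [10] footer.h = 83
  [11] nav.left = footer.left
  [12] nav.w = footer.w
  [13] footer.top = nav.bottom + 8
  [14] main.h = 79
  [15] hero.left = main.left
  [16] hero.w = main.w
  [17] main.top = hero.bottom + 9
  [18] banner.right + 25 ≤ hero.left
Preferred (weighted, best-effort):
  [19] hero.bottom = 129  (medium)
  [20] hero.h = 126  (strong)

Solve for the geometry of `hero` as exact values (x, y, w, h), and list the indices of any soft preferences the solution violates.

1. hero.x = 196  [hero.left = banner.right + 25]
2. hero.y = 9  [banner.top = hero.top]
3. hero.w = 101  [hero.w = main.w]
4. hero.h = 99  [main.top = hero.bottom + 9]

hero = (x=196, y=9, w=101, h=99)
violated soft preferences: 19, 20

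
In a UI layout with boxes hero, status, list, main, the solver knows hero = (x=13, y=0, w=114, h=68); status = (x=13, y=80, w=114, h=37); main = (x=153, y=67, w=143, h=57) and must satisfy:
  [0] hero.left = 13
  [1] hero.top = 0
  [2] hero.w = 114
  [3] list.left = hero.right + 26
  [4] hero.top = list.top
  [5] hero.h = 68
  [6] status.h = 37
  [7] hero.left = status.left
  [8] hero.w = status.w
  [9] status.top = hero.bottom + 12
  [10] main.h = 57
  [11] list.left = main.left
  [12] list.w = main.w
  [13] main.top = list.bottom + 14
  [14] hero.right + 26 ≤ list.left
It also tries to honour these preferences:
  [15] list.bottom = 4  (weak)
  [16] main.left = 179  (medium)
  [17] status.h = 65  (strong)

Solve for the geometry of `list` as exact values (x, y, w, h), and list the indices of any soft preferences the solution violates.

1. list.x = 153  [list.left = hero.right + 26]
2. list.y = 0  [hero.top = list.top]
3. list.w = 143  [list.w = main.w]
4. list.h = 53  [main.top = list.bottom + 14]

list = (x=153, y=0, w=143, h=53)
violated soft preferences: 15, 16, 17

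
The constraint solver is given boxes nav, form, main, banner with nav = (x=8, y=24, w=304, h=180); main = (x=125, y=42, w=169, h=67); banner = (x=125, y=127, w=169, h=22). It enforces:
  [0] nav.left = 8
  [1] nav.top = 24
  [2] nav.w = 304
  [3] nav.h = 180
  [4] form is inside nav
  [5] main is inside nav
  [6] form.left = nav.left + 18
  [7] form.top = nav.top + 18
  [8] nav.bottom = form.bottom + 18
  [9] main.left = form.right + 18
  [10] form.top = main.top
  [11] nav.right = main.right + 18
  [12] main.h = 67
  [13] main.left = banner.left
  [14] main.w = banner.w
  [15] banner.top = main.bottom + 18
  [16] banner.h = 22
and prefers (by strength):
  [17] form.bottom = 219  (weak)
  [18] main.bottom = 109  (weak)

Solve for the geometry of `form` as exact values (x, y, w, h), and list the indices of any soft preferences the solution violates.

1. form.x = 26  [form.left = nav.left + 18]
2. form.y = 42  [form.top = nav.top + 18]
3. form.h = 144  [nav.bottom = form.bottom + 18]
4. form.w = 81  [main.left = form.right + 18]

form = (x=26, y=42, w=81, h=144)
violated soft preferences: 17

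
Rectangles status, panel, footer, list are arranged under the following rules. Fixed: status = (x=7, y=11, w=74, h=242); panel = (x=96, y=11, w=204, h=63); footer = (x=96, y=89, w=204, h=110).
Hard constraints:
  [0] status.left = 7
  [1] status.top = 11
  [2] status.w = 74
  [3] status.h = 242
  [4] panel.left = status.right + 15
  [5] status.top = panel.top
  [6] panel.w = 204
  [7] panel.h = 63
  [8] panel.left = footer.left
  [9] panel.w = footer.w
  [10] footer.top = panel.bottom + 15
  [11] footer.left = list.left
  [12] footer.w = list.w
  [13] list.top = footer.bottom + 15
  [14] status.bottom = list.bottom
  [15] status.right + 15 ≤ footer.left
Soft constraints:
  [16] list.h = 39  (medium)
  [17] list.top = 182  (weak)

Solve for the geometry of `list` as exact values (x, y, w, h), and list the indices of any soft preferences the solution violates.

list = (x=96, y=214, w=204, h=39)
violated soft preferences: 17

1. list.x = 96  [footer.left = list.left]
2. list.w = 204  [footer.w = list.w]
3. list.y = 214  [list.top = footer.bottom + 15]
4. list.h = 39  [status.bottom = list.bottom]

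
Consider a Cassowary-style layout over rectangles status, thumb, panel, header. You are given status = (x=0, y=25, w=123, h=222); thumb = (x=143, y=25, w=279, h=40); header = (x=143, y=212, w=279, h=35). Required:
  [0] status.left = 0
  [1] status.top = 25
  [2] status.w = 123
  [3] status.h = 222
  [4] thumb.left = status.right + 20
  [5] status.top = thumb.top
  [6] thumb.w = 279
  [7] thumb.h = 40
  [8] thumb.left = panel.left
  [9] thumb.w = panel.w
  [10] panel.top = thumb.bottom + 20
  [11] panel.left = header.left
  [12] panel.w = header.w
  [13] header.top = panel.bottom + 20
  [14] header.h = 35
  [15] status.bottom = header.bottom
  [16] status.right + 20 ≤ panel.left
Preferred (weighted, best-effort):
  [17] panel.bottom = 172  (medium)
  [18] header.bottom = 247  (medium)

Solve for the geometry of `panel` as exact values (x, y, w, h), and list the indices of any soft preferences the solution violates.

panel = (x=143, y=85, w=279, h=107)
violated soft preferences: 17

1. panel.x = 143  [thumb.left = panel.left]
2. panel.w = 279  [thumb.w = panel.w]
3. panel.y = 85  [panel.top = thumb.bottom + 20]
4. panel.h = 107  [header.top = panel.bottom + 20]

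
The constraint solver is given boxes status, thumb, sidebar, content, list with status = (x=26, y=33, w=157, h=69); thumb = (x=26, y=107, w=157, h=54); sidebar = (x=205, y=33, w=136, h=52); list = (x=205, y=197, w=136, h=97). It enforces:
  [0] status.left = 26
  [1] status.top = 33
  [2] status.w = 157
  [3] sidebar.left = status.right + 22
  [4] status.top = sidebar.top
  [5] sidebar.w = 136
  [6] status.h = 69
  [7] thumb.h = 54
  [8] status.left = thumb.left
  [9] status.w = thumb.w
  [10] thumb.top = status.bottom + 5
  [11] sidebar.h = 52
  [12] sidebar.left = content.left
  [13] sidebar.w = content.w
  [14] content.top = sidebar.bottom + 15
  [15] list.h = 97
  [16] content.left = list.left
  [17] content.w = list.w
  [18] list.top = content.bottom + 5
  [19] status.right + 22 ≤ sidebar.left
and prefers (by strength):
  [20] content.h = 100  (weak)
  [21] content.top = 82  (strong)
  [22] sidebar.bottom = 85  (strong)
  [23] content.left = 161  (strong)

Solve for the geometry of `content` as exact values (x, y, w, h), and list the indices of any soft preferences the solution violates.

content = (x=205, y=100, w=136, h=92)
violated soft preferences: 20, 21, 23

1. content.x = 205  [sidebar.left = content.left]
2. content.w = 136  [sidebar.w = content.w]
3. content.y = 100  [content.top = sidebar.bottom + 15]
4. content.h = 92  [list.top = content.bottom + 5]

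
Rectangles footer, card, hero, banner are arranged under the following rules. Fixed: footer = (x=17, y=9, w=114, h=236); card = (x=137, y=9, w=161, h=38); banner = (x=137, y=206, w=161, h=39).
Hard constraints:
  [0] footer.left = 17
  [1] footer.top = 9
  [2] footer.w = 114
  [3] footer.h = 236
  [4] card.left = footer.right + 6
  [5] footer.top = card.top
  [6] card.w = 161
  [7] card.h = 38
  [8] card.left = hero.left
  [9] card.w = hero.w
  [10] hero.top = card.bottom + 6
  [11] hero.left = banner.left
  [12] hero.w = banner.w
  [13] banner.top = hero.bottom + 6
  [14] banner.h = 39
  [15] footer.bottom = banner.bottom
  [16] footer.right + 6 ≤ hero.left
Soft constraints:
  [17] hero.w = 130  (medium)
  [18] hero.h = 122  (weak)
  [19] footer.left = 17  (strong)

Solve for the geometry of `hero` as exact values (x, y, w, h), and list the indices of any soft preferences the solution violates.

1. hero.x = 137  [card.left = hero.left]
2. hero.w = 161  [card.w = hero.w]
3. hero.y = 53  [hero.top = card.bottom + 6]
4. hero.h = 147  [banner.top = hero.bottom + 6]

hero = (x=137, y=53, w=161, h=147)
violated soft preferences: 17, 18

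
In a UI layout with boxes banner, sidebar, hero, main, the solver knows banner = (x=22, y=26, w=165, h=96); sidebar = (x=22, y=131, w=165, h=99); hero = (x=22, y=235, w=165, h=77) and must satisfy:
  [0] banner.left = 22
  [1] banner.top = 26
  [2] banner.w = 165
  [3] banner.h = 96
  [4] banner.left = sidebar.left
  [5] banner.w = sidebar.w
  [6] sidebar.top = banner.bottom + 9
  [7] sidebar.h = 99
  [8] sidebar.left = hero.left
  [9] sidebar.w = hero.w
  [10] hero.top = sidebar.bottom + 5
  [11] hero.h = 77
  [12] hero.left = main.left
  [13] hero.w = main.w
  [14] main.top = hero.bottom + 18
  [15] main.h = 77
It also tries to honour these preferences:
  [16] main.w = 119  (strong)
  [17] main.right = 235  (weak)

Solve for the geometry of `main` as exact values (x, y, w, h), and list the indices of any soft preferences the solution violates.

1. main.x = 22  [hero.left = main.left]
2. main.w = 165  [hero.w = main.w]
3. main.y = 330  [main.top = hero.bottom + 18]
4. main.h = 77  [main.h = 77]

main = (x=22, y=330, w=165, h=77)
violated soft preferences: 16, 17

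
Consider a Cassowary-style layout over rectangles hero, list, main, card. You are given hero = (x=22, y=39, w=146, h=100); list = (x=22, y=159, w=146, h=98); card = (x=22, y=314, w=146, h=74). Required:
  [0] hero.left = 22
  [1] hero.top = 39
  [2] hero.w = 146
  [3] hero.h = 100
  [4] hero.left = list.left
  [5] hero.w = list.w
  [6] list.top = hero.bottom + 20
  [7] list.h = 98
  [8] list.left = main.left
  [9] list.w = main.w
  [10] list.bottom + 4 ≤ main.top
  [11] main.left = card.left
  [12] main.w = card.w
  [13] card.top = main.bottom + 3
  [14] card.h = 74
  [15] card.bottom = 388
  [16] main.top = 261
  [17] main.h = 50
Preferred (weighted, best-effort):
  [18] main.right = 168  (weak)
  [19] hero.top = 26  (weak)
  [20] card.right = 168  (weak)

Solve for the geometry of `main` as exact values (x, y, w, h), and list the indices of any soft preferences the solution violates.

main = (x=22, y=261, w=146, h=50)
violated soft preferences: 19

1. main.x = 22  [list.left = main.left]
2. main.w = 146  [list.w = main.w]
3. main.y = 261  [main.top = 261]
4. main.h = 50  [main.h = 50]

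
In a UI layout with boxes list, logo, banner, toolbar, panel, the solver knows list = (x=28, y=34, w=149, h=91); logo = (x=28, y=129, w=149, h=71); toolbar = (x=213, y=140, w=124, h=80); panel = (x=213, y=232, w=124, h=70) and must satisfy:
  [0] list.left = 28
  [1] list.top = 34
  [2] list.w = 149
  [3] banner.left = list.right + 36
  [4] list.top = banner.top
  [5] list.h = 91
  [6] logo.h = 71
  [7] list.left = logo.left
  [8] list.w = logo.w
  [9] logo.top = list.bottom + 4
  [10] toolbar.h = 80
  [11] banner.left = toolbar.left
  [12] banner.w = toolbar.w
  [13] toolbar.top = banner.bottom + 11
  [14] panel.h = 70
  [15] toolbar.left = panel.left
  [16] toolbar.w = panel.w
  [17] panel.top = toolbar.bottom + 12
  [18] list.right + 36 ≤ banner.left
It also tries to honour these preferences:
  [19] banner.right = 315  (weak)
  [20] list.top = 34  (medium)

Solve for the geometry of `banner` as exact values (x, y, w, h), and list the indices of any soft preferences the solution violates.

banner = (x=213, y=34, w=124, h=95)
violated soft preferences: 19

1. banner.x = 213  [banner.left = list.right + 36]
2. banner.y = 34  [list.top = banner.top]
3. banner.w = 124  [banner.w = toolbar.w]
4. banner.h = 95  [toolbar.top = banner.bottom + 11]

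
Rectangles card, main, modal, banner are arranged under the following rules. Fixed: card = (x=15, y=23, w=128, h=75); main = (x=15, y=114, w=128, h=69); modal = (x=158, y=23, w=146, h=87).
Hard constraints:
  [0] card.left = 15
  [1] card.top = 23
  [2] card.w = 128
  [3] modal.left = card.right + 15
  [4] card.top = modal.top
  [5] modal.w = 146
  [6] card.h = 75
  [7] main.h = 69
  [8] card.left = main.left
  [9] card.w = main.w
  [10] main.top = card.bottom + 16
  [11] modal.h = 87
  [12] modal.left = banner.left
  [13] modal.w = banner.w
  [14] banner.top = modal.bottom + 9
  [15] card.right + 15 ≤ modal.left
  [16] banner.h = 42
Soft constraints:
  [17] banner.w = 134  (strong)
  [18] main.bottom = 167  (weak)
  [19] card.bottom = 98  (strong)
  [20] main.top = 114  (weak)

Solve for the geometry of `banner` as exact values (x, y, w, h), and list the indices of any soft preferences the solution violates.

1. banner.x = 158  [modal.left = banner.left]
2. banner.w = 146  [modal.w = banner.w]
3. banner.y = 119  [banner.top = modal.bottom + 9]
4. banner.h = 42  [banner.h = 42]

banner = (x=158, y=119, w=146, h=42)
violated soft preferences: 17, 18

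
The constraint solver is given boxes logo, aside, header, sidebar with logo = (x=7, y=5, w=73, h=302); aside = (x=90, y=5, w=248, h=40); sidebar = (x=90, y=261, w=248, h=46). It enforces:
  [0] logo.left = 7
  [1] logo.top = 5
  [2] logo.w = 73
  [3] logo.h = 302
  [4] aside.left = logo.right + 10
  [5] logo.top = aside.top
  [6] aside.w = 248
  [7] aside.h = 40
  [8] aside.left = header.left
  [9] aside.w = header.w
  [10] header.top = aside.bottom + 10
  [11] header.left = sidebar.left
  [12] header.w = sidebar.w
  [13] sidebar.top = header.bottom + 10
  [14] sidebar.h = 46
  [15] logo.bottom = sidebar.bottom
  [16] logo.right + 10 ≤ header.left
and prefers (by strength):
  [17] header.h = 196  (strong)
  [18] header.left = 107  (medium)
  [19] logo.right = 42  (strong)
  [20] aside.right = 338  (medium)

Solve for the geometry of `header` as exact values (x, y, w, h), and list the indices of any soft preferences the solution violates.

header = (x=90, y=55, w=248, h=196)
violated soft preferences: 18, 19

1. header.x = 90  [aside.left = header.left]
2. header.w = 248  [aside.w = header.w]
3. header.y = 55  [header.top = aside.bottom + 10]
4. header.h = 196  [sidebar.top = header.bottom + 10]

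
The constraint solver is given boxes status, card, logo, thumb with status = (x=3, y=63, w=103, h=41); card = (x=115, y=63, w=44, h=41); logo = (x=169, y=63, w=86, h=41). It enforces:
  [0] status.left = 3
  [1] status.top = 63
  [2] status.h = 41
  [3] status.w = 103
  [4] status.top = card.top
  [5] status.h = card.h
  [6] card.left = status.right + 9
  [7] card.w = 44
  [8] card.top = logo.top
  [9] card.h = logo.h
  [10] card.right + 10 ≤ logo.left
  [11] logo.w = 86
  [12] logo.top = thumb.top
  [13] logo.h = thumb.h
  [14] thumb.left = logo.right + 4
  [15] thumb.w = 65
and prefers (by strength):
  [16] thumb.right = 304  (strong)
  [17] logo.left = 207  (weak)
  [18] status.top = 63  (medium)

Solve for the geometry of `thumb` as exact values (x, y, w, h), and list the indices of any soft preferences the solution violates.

thumb = (x=259, y=63, w=65, h=41)
violated soft preferences: 16, 17

1. thumb.y = 63  [logo.top = thumb.top]
2. thumb.h = 41  [logo.h = thumb.h]
3. thumb.x = 259  [thumb.left = logo.right + 4]
4. thumb.w = 65  [thumb.w = 65]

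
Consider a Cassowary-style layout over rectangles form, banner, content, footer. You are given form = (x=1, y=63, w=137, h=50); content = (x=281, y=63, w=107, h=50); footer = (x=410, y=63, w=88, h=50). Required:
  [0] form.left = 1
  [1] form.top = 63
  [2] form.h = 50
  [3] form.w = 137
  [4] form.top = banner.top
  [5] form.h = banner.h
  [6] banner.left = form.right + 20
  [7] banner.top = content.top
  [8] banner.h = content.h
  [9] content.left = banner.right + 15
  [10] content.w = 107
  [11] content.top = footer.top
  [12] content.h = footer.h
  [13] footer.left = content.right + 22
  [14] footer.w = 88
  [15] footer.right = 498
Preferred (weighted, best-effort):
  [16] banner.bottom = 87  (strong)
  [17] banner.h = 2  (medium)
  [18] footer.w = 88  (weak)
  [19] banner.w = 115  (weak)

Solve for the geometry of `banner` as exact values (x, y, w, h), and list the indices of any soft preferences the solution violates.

banner = (x=158, y=63, w=108, h=50)
violated soft preferences: 16, 17, 19

1. banner.y = 63  [form.top = banner.top]
2. banner.h = 50  [form.h = banner.h]
3. banner.x = 158  [banner.left = form.right + 20]
4. banner.w = 108  [content.left = banner.right + 15]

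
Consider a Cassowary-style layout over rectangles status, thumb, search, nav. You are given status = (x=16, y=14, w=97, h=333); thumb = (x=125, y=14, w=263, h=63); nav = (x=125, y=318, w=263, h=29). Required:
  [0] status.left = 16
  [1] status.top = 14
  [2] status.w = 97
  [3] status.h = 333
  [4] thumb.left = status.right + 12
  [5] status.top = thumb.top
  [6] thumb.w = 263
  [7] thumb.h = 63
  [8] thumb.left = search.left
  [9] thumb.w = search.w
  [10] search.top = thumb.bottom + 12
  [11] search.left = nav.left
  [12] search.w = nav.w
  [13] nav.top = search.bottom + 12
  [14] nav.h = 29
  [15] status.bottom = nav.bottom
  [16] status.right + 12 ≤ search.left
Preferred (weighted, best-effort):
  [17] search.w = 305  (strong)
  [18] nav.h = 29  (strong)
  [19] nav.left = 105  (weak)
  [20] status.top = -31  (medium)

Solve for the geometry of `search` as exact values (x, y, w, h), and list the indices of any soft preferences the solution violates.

1. search.x = 125  [thumb.left = search.left]
2. search.w = 263  [thumb.w = search.w]
3. search.y = 89  [search.top = thumb.bottom + 12]
4. search.h = 217  [nav.top = search.bottom + 12]

search = (x=125, y=89, w=263, h=217)
violated soft preferences: 17, 19, 20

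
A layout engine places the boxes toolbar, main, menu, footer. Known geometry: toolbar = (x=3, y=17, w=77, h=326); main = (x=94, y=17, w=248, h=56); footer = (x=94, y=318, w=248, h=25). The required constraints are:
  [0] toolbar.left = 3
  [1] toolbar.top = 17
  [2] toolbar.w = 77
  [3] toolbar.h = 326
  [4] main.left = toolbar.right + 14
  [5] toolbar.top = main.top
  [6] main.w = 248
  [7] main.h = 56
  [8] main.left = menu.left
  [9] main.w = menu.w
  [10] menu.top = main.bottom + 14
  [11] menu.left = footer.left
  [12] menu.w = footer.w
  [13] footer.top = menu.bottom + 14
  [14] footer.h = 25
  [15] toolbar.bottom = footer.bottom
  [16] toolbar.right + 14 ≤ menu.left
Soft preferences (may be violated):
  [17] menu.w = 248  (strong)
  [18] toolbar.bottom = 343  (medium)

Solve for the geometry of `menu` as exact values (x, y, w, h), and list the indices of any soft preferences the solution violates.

menu = (x=94, y=87, w=248, h=217)
violated soft preferences: none

1. menu.x = 94  [main.left = menu.left]
2. menu.w = 248  [main.w = menu.w]
3. menu.y = 87  [menu.top = main.bottom + 14]
4. menu.h = 217  [footer.top = menu.bottom + 14]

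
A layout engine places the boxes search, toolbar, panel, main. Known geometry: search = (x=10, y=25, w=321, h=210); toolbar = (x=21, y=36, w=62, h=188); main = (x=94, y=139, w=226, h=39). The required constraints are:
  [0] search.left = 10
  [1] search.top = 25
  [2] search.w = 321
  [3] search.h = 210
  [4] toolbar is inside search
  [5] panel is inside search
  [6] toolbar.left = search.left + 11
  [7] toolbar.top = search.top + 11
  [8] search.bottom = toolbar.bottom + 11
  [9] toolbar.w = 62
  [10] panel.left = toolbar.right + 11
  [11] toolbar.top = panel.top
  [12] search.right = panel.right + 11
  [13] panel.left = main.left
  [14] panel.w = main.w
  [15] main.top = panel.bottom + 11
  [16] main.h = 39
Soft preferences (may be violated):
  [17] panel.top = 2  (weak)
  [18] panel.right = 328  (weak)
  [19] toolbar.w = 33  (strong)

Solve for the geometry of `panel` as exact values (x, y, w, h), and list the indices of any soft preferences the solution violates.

1. panel.x = 94  [panel.left = toolbar.right + 11]
2. panel.y = 36  [toolbar.top = panel.top]
3. panel.w = 226  [search.right = panel.right + 11]
4. panel.h = 92  [main.top = panel.bottom + 11]

panel = (x=94, y=36, w=226, h=92)
violated soft preferences: 17, 18, 19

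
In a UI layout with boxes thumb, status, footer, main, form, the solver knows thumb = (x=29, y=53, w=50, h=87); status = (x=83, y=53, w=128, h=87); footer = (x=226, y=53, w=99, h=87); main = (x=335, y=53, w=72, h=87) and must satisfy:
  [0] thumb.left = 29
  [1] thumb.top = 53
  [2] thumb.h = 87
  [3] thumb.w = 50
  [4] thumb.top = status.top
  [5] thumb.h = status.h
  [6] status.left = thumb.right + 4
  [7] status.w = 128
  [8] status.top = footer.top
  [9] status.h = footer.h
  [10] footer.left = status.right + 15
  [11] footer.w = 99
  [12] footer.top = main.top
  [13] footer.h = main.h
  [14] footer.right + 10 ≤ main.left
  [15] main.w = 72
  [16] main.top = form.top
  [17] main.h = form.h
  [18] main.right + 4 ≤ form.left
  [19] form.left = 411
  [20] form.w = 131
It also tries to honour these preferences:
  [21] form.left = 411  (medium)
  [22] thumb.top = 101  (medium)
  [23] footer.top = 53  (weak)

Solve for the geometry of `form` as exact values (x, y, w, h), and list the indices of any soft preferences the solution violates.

1. form.y = 53  [main.top = form.top]
2. form.h = 87  [main.h = form.h]
3. form.x = 411  [form.left = 411]
4. form.w = 131  [form.w = 131]

form = (x=411, y=53, w=131, h=87)
violated soft preferences: 22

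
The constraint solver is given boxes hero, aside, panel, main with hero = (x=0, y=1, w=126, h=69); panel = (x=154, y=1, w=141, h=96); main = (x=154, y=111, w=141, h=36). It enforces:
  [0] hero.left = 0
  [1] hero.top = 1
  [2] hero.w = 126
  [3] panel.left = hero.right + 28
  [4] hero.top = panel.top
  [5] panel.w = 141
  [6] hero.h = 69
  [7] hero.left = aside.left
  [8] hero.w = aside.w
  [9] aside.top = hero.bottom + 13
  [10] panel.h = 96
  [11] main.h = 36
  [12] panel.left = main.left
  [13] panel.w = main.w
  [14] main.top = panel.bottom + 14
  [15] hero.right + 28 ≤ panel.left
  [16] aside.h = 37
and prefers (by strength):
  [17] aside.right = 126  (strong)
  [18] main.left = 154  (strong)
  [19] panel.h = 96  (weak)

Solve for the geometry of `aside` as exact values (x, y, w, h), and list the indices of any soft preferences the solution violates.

aside = (x=0, y=83, w=126, h=37)
violated soft preferences: none

1. aside.x = 0  [hero.left = aside.left]
2. aside.w = 126  [hero.w = aside.w]
3. aside.y = 83  [aside.top = hero.bottom + 13]
4. aside.h = 37  [aside.h = 37]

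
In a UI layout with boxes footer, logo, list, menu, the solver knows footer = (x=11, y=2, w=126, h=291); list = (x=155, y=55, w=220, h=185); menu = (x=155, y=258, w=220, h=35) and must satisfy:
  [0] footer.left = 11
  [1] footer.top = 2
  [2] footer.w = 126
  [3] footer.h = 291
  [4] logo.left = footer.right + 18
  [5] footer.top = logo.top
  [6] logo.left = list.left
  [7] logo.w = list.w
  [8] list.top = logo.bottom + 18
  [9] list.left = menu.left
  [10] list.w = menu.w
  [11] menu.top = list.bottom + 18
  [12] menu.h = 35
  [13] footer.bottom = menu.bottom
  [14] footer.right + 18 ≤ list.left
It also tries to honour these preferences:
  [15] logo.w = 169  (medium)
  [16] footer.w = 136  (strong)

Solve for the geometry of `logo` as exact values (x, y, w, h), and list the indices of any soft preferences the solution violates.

logo = (x=155, y=2, w=220, h=35)
violated soft preferences: 15, 16

1. logo.x = 155  [logo.left = footer.right + 18]
2. logo.y = 2  [footer.top = logo.top]
3. logo.w = 220  [logo.w = list.w]
4. logo.h = 35  [list.top = logo.bottom + 18]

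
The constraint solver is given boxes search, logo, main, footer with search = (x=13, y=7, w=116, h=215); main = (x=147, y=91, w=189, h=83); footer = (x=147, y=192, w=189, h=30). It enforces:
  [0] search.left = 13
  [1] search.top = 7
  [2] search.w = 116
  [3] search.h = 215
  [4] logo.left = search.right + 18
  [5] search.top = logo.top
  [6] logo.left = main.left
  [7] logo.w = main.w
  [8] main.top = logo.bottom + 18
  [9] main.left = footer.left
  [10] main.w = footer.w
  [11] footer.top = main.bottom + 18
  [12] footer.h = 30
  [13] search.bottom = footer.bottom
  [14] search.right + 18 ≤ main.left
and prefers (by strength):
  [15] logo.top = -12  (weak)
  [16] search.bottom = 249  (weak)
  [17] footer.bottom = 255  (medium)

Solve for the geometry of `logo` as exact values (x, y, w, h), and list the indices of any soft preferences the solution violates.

logo = (x=147, y=7, w=189, h=66)
violated soft preferences: 15, 16, 17

1. logo.x = 147  [logo.left = search.right + 18]
2. logo.y = 7  [search.top = logo.top]
3. logo.w = 189  [logo.w = main.w]
4. logo.h = 66  [main.top = logo.bottom + 18]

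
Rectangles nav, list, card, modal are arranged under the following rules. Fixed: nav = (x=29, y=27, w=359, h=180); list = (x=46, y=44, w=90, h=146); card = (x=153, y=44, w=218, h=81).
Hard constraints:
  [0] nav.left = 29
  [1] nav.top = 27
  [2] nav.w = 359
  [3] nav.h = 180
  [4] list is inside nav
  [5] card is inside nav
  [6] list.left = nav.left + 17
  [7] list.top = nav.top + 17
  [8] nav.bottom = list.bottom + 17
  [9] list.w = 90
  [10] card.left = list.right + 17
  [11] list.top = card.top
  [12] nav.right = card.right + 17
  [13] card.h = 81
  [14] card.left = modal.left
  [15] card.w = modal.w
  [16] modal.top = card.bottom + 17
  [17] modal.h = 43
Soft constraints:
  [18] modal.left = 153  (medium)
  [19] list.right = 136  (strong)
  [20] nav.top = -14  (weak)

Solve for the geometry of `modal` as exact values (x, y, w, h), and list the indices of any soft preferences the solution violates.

modal = (x=153, y=142, w=218, h=43)
violated soft preferences: 20

1. modal.x = 153  [card.left = modal.left]
2. modal.w = 218  [card.w = modal.w]
3. modal.y = 142  [modal.top = card.bottom + 17]
4. modal.h = 43  [modal.h = 43]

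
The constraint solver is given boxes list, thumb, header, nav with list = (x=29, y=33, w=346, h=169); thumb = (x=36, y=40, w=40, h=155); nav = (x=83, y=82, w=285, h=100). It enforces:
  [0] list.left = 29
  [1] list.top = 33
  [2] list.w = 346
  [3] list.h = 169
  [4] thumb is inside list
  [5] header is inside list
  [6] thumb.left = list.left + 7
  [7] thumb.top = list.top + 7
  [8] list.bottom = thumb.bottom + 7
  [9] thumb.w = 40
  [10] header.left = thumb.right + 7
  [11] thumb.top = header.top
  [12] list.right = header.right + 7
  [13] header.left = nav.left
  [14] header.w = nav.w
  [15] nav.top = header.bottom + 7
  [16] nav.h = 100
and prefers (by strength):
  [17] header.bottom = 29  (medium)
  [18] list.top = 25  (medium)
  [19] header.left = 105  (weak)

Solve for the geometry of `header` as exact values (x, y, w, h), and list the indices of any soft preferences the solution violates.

header = (x=83, y=40, w=285, h=35)
violated soft preferences: 17, 18, 19

1. header.x = 83  [header.left = thumb.right + 7]
2. header.y = 40  [thumb.top = header.top]
3. header.w = 285  [list.right = header.right + 7]
4. header.h = 35  [nav.top = header.bottom + 7]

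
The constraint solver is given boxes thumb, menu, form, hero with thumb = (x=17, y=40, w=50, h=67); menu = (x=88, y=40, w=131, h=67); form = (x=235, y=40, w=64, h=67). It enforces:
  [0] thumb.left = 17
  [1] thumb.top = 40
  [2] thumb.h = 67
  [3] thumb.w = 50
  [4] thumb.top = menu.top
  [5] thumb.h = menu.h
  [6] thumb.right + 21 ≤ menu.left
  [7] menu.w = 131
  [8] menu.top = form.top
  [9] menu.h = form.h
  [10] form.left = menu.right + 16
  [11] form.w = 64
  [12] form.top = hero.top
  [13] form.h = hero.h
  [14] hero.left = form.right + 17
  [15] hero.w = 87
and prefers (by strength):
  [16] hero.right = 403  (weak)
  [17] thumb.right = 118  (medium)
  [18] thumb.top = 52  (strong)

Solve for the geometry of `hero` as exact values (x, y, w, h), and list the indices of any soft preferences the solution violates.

1. hero.y = 40  [form.top = hero.top]
2. hero.h = 67  [form.h = hero.h]
3. hero.x = 316  [hero.left = form.right + 17]
4. hero.w = 87  [hero.w = 87]

hero = (x=316, y=40, w=87, h=67)
violated soft preferences: 17, 18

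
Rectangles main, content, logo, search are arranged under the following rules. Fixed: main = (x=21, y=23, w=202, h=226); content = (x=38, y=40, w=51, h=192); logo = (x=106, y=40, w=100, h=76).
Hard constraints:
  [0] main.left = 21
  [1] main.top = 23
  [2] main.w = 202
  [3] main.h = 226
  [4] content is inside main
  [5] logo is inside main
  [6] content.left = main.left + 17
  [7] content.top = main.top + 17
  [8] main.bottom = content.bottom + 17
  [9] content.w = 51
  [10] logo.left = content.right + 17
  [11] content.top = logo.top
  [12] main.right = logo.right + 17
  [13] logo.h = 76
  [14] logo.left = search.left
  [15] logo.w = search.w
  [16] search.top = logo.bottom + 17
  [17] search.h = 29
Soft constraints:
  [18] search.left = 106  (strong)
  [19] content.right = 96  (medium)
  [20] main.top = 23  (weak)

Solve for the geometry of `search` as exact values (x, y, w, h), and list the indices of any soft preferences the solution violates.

search = (x=106, y=133, w=100, h=29)
violated soft preferences: 19

1. search.x = 106  [logo.left = search.left]
2. search.w = 100  [logo.w = search.w]
3. search.y = 133  [search.top = logo.bottom + 17]
4. search.h = 29  [search.h = 29]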